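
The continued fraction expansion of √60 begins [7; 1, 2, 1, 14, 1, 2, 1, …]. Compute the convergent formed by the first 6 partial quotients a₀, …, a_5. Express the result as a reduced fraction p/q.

488/63

Start with 1.
14 + 1/(1/1) = 14 + 1/1 = 15/1
1 + 1/(15/1) = 1 + 1/15 = 16/15
2 + 1/(16/15) = 2 + 15/16 = 47/16
1 + 1/(47/16) = 1 + 16/47 = 63/47
7 + 1/(63/47) = 7 + 47/63 = 488/63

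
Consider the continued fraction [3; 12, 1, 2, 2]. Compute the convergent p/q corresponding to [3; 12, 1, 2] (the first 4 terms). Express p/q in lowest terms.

Start with 2.
1 + 1/(2/1) = 1 + 1/2 = 3/2
12 + 1/(3/2) = 12 + 2/3 = 38/3
3 + 1/(38/3) = 3 + 3/38 = 117/38

117/38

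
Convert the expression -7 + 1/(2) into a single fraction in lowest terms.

Use the convergent recurrence hₖ = aₖ·hₖ₋₁ + hₖ₋₂ (and likewise for the denominators kₖ):
a_0 = -7: -7/1
a_1 = 2: -13/2

-13/2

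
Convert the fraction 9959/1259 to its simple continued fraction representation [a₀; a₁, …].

[7; 1, 10, 7, 16]

Apply division with remainder until the remainder is 0:
9959 = 7·1259 + 1146, so a_0 = 7
1259 = 1·1146 + 113, so a_1 = 1
1146 = 10·113 + 16, so a_2 = 10
113 = 7·16 + 1, so a_3 = 7
16 = 16·1 + 0, so a_4 = 16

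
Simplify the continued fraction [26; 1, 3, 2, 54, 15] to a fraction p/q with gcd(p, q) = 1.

197056/7359

Start with 15.
54 + 1/(15/1) = 54 + 1/15 = 811/15
2 + 1/(811/15) = 2 + 15/811 = 1637/811
3 + 1/(1637/811) = 3 + 811/1637 = 5722/1637
1 + 1/(5722/1637) = 1 + 1637/5722 = 7359/5722
26 + 1/(7359/5722) = 26 + 5722/7359 = 197056/7359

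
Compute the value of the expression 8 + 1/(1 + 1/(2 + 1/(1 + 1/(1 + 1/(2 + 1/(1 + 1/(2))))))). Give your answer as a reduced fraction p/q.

Build up convergents one term at a time:
a_0 = 8: 8/1
a_1 = 1: 9/1
a_2 = 2: 26/3
a_3 = 1: 35/4
a_4 = 1: 61/7
a_5 = 2: 157/18
a_6 = 1: 218/25
a_7 = 2: 593/68

593/68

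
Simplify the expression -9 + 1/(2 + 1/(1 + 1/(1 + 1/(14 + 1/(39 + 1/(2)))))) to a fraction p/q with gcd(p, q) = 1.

-49698/5777

Use the convergent recurrence hₖ = aₖ·hₖ₋₁ + hₖ₋₂ (and likewise for the denominators kₖ):
a_0 = -9: -9/1
a_1 = 2: -17/2
a_2 = 1: -26/3
a_3 = 1: -43/5
a_4 = 14: -628/73
a_5 = 39: -24535/2852
a_6 = 2: -49698/5777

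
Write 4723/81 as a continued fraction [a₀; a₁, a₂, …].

[58; 3, 4, 6]

Run the Euclidean algorithm, recording each quotient:
4723 = 58·81 + 25, so a_0 = 58
81 = 3·25 + 6, so a_1 = 3
25 = 4·6 + 1, so a_2 = 4
6 = 6·1 + 0, so a_3 = 6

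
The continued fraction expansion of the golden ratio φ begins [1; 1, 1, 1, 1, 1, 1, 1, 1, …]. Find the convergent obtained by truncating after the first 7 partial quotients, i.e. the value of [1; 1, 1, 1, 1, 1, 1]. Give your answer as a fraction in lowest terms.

Work from the innermost term outward:
Start with 1.
1 + 1/(1/1) = 1 + 1/1 = 2/1
1 + 1/(2/1) = 1 + 1/2 = 3/2
1 + 1/(3/2) = 1 + 2/3 = 5/3
1 + 1/(5/3) = 1 + 3/5 = 8/5
1 + 1/(8/5) = 1 + 5/8 = 13/8
1 + 1/(13/8) = 1 + 8/13 = 21/13

21/13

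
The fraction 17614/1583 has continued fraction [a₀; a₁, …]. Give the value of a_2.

1

Apply division with remainder until the remainder is 0:
17614 ÷ 1583 → quotient 11, remainder 201
1583 ÷ 201 → quotient 7, remainder 176
201 ÷ 176 → quotient 1, remainder 25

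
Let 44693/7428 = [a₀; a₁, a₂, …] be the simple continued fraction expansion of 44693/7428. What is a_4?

44693 = 6·7428 + 125, so a_0 = 6
7428 = 59·125 + 53, so a_1 = 59
125 = 2·53 + 19, so a_2 = 2
53 = 2·19 + 15, so a_3 = 2
19 = 1·15 + 4, so a_4 = 1

1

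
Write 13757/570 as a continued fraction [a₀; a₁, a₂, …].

13757 = 24·570 + 77, so a_0 = 24
570 = 7·77 + 31, so a_1 = 7
77 = 2·31 + 15, so a_2 = 2
31 = 2·15 + 1, so a_3 = 2
15 = 15·1 + 0, so a_4 = 15

[24; 7, 2, 2, 15]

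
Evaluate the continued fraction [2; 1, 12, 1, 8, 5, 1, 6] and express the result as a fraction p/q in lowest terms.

a_0 = 2: 2/1
a_1 = 1: 3/1
a_2 = 12: 38/13
a_3 = 1: 41/14
a_4 = 8: 366/125
a_5 = 5: 1871/639
a_6 = 1: 2237/764
a_7 = 6: 15293/5223

15293/5223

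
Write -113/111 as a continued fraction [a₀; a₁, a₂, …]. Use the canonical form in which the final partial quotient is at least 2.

[-2; 1, 54, 2]

Run the Euclidean algorithm, recording each quotient:
⌊-113/111⌋ = -2, remainder 109
⌊111/109⌋ = 1, remainder 2
⌊109/2⌋ = 54, remainder 1
⌊2/1⌋ = 2, remainder 0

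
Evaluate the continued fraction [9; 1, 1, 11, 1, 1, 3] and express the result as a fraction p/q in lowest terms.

1609/169

Start with 3.
1 + 1/(3/1) = 1 + 1/3 = 4/3
1 + 1/(4/3) = 1 + 3/4 = 7/4
11 + 1/(7/4) = 11 + 4/7 = 81/7
1 + 1/(81/7) = 1 + 7/81 = 88/81
1 + 1/(88/81) = 1 + 81/88 = 169/88
9 + 1/(169/88) = 9 + 88/169 = 1609/169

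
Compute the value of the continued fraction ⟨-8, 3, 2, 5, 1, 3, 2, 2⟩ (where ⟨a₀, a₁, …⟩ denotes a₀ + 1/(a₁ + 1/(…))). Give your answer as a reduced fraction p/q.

Compute successive convergents:
a_0 = -8: -8/1
a_1 = 3: -23/3
a_2 = 2: -54/7
a_3 = 5: -293/38
a_4 = 1: -347/45
a_5 = 3: -1334/173
a_6 = 2: -3015/391
a_7 = 2: -7364/955

-7364/955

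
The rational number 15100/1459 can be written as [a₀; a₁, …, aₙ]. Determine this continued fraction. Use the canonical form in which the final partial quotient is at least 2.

[10; 2, 1, 6, 5, 2, 6]

⌊15100/1459⌋ = 10, remainder 510
⌊1459/510⌋ = 2, remainder 439
⌊510/439⌋ = 1, remainder 71
⌊439/71⌋ = 6, remainder 13
⌊71/13⌋ = 5, remainder 6
⌊13/6⌋ = 2, remainder 1
⌊6/1⌋ = 6, remainder 0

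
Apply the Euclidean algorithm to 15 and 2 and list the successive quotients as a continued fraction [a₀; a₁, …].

15 ÷ 2 → quotient 7, remainder 1
2 ÷ 1 → quotient 2, remainder 0

[7; 2]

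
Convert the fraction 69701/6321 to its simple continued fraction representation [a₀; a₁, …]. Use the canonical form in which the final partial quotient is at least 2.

[11; 37, 5, 2, 15]

69701 ÷ 6321 → quotient 11, remainder 170
6321 ÷ 170 → quotient 37, remainder 31
170 ÷ 31 → quotient 5, remainder 15
31 ÷ 15 → quotient 2, remainder 1
15 ÷ 1 → quotient 15, remainder 0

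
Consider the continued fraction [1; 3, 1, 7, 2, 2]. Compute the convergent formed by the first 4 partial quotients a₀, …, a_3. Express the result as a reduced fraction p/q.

Start with 7.
1 + 1/(7/1) = 1 + 1/7 = 8/7
3 + 1/(8/7) = 3 + 7/8 = 31/8
1 + 1/(31/8) = 1 + 8/31 = 39/31

39/31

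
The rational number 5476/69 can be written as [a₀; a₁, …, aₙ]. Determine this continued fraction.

[79; 2, 1, 3, 6]

5476 ÷ 69 → quotient 79, remainder 25
69 ÷ 25 → quotient 2, remainder 19
25 ÷ 19 → quotient 1, remainder 6
19 ÷ 6 → quotient 3, remainder 1
6 ÷ 1 → quotient 6, remainder 0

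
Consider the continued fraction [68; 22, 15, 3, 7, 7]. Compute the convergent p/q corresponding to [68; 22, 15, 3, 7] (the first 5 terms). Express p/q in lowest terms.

505985/7436

Use the convergent recurrence hₖ = aₖ·hₖ₋₁ + hₖ₋₂ (and likewise for the denominators kₖ):
a_0 = 68: 68/1
a_1 = 22: 1497/22
a_2 = 15: 22523/331
a_3 = 3: 69066/1015
a_4 = 7: 505985/7436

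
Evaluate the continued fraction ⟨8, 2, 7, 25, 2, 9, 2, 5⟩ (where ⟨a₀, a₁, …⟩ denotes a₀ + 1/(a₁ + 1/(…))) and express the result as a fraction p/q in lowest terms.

Start with 5.
2 + 1/(5/1) = 2 + 1/5 = 11/5
9 + 1/(11/5) = 9 + 5/11 = 104/11
2 + 1/(104/11) = 2 + 11/104 = 219/104
25 + 1/(219/104) = 25 + 104/219 = 5579/219
7 + 1/(5579/219) = 7 + 219/5579 = 39272/5579
2 + 1/(39272/5579) = 2 + 5579/39272 = 84123/39272
8 + 1/(84123/39272) = 8 + 39272/84123 = 712256/84123

712256/84123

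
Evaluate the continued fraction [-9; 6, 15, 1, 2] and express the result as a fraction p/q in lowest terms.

-2518/285

Build up convergents one term at a time:
a_0 = -9: -9/1
a_1 = 6: -53/6
a_2 = 15: -804/91
a_3 = 1: -857/97
a_4 = 2: -2518/285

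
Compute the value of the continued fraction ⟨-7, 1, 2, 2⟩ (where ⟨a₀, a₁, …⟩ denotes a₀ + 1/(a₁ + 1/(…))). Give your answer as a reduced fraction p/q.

-44/7

Start with 2.
2 + 1/(2/1) = 2 + 1/2 = 5/2
1 + 1/(5/2) = 1 + 2/5 = 7/5
-7 + 1/(7/5) = -7 + 5/7 = -44/7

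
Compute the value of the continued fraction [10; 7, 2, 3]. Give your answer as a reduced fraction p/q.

527/52

a_0 = 10: 10/1
a_1 = 7: 71/7
a_2 = 2: 152/15
a_3 = 3: 527/52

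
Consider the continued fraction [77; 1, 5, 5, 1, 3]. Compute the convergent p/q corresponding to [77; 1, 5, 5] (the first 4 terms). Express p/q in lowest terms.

Build up convergents one term at a time:
a_0 = 77: 77/1
a_1 = 1: 78/1
a_2 = 5: 467/6
a_3 = 5: 2413/31

2413/31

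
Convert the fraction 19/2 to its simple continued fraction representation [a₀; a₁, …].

Run the Euclidean algorithm, recording each quotient:
⌊19/2⌋ = 9, remainder 1
⌊2/1⌋ = 2, remainder 0

[9; 2]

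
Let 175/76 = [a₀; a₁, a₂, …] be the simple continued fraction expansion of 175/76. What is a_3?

175 = 2·76 + 23, so a_0 = 2
76 = 3·23 + 7, so a_1 = 3
23 = 3·7 + 2, so a_2 = 3
7 = 3·2 + 1, so a_3 = 3

3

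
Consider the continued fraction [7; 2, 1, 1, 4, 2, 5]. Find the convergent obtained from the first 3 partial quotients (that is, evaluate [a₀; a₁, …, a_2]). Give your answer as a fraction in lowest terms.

22/3

Start with 1.
2 + 1/(1/1) = 2 + 1/1 = 3/1
7 + 1/(3/1) = 7 + 1/3 = 22/3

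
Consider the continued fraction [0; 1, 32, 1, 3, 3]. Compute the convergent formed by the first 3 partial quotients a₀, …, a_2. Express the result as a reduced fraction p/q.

Work from the innermost term outward:
Start with 32.
1 + 1/(32/1) = 1 + 1/32 = 33/32
0 + 1/(33/32) = 0 + 32/33 = 32/33

32/33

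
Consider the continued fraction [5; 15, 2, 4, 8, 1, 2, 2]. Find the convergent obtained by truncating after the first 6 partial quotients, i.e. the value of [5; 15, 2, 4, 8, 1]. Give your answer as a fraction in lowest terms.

Start with 1.
8 + 1/(1/1) = 8 + 1/1 = 9/1
4 + 1/(9/1) = 4 + 1/9 = 37/9
2 + 1/(37/9) = 2 + 9/37 = 83/37
15 + 1/(83/37) = 15 + 37/83 = 1282/83
5 + 1/(1282/83) = 5 + 83/1282 = 6493/1282

6493/1282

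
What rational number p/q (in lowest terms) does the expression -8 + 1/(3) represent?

-23/3

a_0 = -8: -8/1
a_1 = 3: -23/3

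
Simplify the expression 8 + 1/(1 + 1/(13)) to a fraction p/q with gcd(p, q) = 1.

Compute successive convergents:
a_0 = 8: 8/1
a_1 = 1: 9/1
a_2 = 13: 125/14

125/14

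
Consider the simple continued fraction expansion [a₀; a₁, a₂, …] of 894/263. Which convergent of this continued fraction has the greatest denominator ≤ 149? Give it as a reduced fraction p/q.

a_0 = 3: 3/1  (≤ bound)
a_1 = 2: 7/2  (≤ bound)
a_2 = 1: 10/3  (≤ bound)
a_3 = 1: 17/5  (≤ bound)
a_4 = 52: 894/263  (> 149, stop)

17/5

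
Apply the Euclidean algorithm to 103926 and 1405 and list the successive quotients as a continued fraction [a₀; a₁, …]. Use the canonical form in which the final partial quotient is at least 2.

103926 ÷ 1405 → quotient 73, remainder 1361
1405 ÷ 1361 → quotient 1, remainder 44
1361 ÷ 44 → quotient 30, remainder 41
44 ÷ 41 → quotient 1, remainder 3
41 ÷ 3 → quotient 13, remainder 2
3 ÷ 2 → quotient 1, remainder 1
2 ÷ 1 → quotient 2, remainder 0

[73; 1, 30, 1, 13, 1, 2]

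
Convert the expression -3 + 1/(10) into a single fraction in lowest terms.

a_0 = -3: -3/1
a_1 = 10: -29/10

-29/10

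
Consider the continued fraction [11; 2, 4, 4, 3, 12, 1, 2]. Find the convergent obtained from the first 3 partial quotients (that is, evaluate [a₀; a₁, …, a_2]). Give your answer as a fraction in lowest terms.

a_0 = 11: 11/1
a_1 = 2: 23/2
a_2 = 4: 103/9

103/9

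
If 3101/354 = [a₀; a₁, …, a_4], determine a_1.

3101 ÷ 354 → quotient 8, remainder 269
354 ÷ 269 → quotient 1, remainder 85

1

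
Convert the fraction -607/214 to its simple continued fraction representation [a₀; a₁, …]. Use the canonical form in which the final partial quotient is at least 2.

[-3; 6, 8, 1, 3]

-607 ÷ 214 → quotient -3, remainder 35
214 ÷ 35 → quotient 6, remainder 4
35 ÷ 4 → quotient 8, remainder 3
4 ÷ 3 → quotient 1, remainder 1
3 ÷ 1 → quotient 3, remainder 0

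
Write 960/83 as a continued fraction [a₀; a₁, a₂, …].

[11; 1, 1, 3, 3, 1, 2]

960 = 11·83 + 47, so a_0 = 11
83 = 1·47 + 36, so a_1 = 1
47 = 1·36 + 11, so a_2 = 1
36 = 3·11 + 3, so a_3 = 3
11 = 3·3 + 2, so a_4 = 3
3 = 1·2 + 1, so a_5 = 1
2 = 2·1 + 0, so a_6 = 2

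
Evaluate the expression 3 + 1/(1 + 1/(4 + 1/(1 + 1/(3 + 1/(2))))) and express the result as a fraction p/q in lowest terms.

199/52

a_0 = 3: 3/1
a_1 = 1: 4/1
a_2 = 4: 19/5
a_3 = 1: 23/6
a_4 = 3: 88/23
a_5 = 2: 199/52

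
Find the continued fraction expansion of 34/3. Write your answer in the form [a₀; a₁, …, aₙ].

⌊34/3⌋ = 11, remainder 1
⌊3/1⌋ = 3, remainder 0

[11; 3]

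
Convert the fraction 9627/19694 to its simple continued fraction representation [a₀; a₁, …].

Repeatedly divide and take the remainder:
⌊9627/19694⌋ = 0, remainder 9627
⌊19694/9627⌋ = 2, remainder 440
⌊9627/440⌋ = 21, remainder 387
⌊440/387⌋ = 1, remainder 53
⌊387/53⌋ = 7, remainder 16
⌊53/16⌋ = 3, remainder 5
⌊16/5⌋ = 3, remainder 1
⌊5/1⌋ = 5, remainder 0

[0; 2, 21, 1, 7, 3, 3, 5]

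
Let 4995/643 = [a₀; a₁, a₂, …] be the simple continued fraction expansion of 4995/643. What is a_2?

Run the Euclidean algorithm, recording each quotient:
⌊4995/643⌋ = 7, remainder 494
⌊643/494⌋ = 1, remainder 149
⌊494/149⌋ = 3, remainder 47

3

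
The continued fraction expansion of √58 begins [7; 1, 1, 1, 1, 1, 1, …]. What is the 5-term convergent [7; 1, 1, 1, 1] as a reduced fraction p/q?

38/5

Use the convergent recurrence hₖ = aₖ·hₖ₋₁ + hₖ₋₂ (and likewise for the denominators kₖ):
a_0 = 7: 7/1
a_1 = 1: 8/1
a_2 = 1: 15/2
a_3 = 1: 23/3
a_4 = 1: 38/5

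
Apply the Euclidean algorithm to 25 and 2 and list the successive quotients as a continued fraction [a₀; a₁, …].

Apply division with remainder until the remainder is 0:
25 ÷ 2 → quotient 12, remainder 1
2 ÷ 1 → quotient 2, remainder 0

[12; 2]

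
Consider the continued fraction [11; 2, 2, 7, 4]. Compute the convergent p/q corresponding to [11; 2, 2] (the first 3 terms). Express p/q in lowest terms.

Start with 2.
2 + 1/(2/1) = 2 + 1/2 = 5/2
11 + 1/(5/2) = 11 + 2/5 = 57/5

57/5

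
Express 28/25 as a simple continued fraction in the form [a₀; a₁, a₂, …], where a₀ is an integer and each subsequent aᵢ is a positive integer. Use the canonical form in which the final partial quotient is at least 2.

28 ÷ 25 → quotient 1, remainder 3
25 ÷ 3 → quotient 8, remainder 1
3 ÷ 1 → quotient 3, remainder 0

[1; 8, 3]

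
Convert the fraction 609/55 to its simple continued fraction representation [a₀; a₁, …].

Run the Euclidean algorithm, recording each quotient:
609 = 11·55 + 4, so a_0 = 11
55 = 13·4 + 3, so a_1 = 13
4 = 1·3 + 1, so a_2 = 1
3 = 3·1 + 0, so a_3 = 3

[11; 13, 1, 3]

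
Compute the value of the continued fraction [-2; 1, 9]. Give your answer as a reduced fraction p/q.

Start with 9.
1 + 1/(9/1) = 1 + 1/9 = 10/9
-2 + 1/(10/9) = -2 + 9/10 = -11/10

-11/10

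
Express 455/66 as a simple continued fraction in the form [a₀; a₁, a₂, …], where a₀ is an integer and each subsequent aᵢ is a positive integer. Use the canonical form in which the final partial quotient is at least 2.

⌊455/66⌋ = 6, remainder 59
⌊66/59⌋ = 1, remainder 7
⌊59/7⌋ = 8, remainder 3
⌊7/3⌋ = 2, remainder 1
⌊3/1⌋ = 3, remainder 0

[6; 1, 8, 2, 3]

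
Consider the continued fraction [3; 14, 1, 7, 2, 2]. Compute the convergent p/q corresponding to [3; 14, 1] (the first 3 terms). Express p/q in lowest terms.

46/15

Start with 1.
14 + 1/(1/1) = 14 + 1/1 = 15/1
3 + 1/(15/1) = 3 + 1/15 = 46/15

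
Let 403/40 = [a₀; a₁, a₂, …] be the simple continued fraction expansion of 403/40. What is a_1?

403 ÷ 40 → quotient 10, remainder 3
40 ÷ 3 → quotient 13, remainder 1

13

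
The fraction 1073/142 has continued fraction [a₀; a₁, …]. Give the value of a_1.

1

1073 ÷ 142 → quotient 7, remainder 79
142 ÷ 79 → quotient 1, remainder 63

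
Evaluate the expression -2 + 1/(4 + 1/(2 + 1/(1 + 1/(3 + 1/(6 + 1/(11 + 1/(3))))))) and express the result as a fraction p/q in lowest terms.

-18377/10378

Start with 3.
11 + 1/(3/1) = 11 + 1/3 = 34/3
6 + 1/(34/3) = 6 + 3/34 = 207/34
3 + 1/(207/34) = 3 + 34/207 = 655/207
1 + 1/(655/207) = 1 + 207/655 = 862/655
2 + 1/(862/655) = 2 + 655/862 = 2379/862
4 + 1/(2379/862) = 4 + 862/2379 = 10378/2379
-2 + 1/(10378/2379) = -2 + 2379/10378 = -18377/10378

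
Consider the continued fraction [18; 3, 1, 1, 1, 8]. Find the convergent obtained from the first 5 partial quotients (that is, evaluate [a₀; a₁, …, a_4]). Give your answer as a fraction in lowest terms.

a_0 = 18: 18/1
a_1 = 3: 55/3
a_2 = 1: 73/4
a_3 = 1: 128/7
a_4 = 1: 201/11

201/11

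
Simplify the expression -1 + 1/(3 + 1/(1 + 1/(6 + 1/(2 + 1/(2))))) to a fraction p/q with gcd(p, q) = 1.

-106/143

Start with 2.
2 + 1/(2/1) = 2 + 1/2 = 5/2
6 + 1/(5/2) = 6 + 2/5 = 32/5
1 + 1/(32/5) = 1 + 5/32 = 37/32
3 + 1/(37/32) = 3 + 32/37 = 143/37
-1 + 1/(143/37) = -1 + 37/143 = -106/143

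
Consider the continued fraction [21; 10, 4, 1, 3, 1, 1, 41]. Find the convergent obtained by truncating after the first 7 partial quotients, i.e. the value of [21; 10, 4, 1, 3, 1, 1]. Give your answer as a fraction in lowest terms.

9262/439

Use the convergent recurrence hₖ = aₖ·hₖ₋₁ + hₖ₋₂ (and likewise for the denominators kₖ):
a_0 = 21: 21/1
a_1 = 10: 211/10
a_2 = 4: 865/41
a_3 = 1: 1076/51
a_4 = 3: 4093/194
a_5 = 1: 5169/245
a_6 = 1: 9262/439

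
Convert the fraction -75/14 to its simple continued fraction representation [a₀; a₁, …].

Repeatedly divide and take the remainder:
-75 = -6·14 + 9, so a_0 = -6
14 = 1·9 + 5, so a_1 = 1
9 = 1·5 + 4, so a_2 = 1
5 = 1·4 + 1, so a_3 = 1
4 = 4·1 + 0, so a_4 = 4

[-6; 1, 1, 1, 4]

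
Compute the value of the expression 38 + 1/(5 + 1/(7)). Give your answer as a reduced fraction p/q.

1375/36

Starting at the tail and folding back:
Start with 7.
5 + 1/(7/1) = 5 + 1/7 = 36/7
38 + 1/(36/7) = 38 + 7/36 = 1375/36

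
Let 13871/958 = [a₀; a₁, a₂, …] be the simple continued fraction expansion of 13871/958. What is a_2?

11

Apply division with remainder until the remainder is 0:
13871 = 14·958 + 459, so a_0 = 14
958 = 2·459 + 40, so a_1 = 2
459 = 11·40 + 19, so a_2 = 11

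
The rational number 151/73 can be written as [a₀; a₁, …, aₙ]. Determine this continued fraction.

Apply division with remainder until the remainder is 0:
151 = 2·73 + 5, so a_0 = 2
73 = 14·5 + 3, so a_1 = 14
5 = 1·3 + 2, so a_2 = 1
3 = 1·2 + 1, so a_3 = 1
2 = 2·1 + 0, so a_4 = 2

[2; 14, 1, 1, 2]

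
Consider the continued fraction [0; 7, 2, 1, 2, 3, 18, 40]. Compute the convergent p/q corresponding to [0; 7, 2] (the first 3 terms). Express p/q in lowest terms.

2/15

Work from the innermost term outward:
Start with 2.
7 + 1/(2/1) = 7 + 1/2 = 15/2
0 + 1/(15/2) = 0 + 2/15 = 2/15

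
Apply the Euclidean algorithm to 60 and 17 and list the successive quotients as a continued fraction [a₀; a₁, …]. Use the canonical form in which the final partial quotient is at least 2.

[3; 1, 1, 8]

60 ÷ 17 → quotient 3, remainder 9
17 ÷ 9 → quotient 1, remainder 8
9 ÷ 8 → quotient 1, remainder 1
8 ÷ 1 → quotient 8, remainder 0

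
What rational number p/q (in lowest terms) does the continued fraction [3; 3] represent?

10/3

Start with 3.
3 + 1/(3/1) = 3 + 1/3 = 10/3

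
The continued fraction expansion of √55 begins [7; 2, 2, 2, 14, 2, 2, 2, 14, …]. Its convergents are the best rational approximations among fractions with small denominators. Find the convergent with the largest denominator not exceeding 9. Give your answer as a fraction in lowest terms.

a_0 = 7: 7/1  (≤ bound)
a_1 = 2: 15/2  (≤ bound)
a_2 = 2: 37/5  (≤ bound)
a_3 = 2: 89/12  (> 9, stop)

37/5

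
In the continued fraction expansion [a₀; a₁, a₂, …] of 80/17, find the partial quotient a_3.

80 ÷ 17 → quotient 4, remainder 12
17 ÷ 12 → quotient 1, remainder 5
12 ÷ 5 → quotient 2, remainder 2
5 ÷ 2 → quotient 2, remainder 1

2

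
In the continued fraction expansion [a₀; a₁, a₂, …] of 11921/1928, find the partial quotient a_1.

5

11921 = 6·1928 + 353, so a_0 = 6
1928 = 5·353 + 163, so a_1 = 5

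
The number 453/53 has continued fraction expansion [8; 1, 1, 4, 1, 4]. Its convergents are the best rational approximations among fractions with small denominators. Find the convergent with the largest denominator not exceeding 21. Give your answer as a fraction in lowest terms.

94/11

List convergents until the denominator exceeds the bound:
a_0 = 8: 8/1  (≤ bound)
a_1 = 1: 9/1  (≤ bound)
a_2 = 1: 17/2  (≤ bound)
a_3 = 4: 77/9  (≤ bound)
a_4 = 1: 94/11  (≤ bound)
a_5 = 4: 453/53  (> 21, stop)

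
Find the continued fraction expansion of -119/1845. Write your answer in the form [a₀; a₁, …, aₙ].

[-1; 1, 14, 1, 1, 59]

-119 = -1·1845 + 1726, so a_0 = -1
1845 = 1·1726 + 119, so a_1 = 1
1726 = 14·119 + 60, so a_2 = 14
119 = 1·60 + 59, so a_3 = 1
60 = 1·59 + 1, so a_4 = 1
59 = 59·1 + 0, so a_5 = 59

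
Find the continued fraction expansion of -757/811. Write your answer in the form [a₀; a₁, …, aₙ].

[-1; 15, 54]

⌊-757/811⌋ = -1, remainder 54
⌊811/54⌋ = 15, remainder 1
⌊54/1⌋ = 54, remainder 0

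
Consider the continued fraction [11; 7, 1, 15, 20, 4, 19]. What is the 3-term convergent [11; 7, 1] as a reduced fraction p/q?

89/8

Build up convergents one term at a time:
a_0 = 11: 11/1
a_1 = 7: 78/7
a_2 = 1: 89/8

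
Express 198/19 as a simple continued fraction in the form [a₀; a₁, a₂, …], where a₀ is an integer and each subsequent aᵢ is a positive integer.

[10; 2, 2, 1, 2]

Apply division with remainder until the remainder is 0:
198 ÷ 19 → quotient 10, remainder 8
19 ÷ 8 → quotient 2, remainder 3
8 ÷ 3 → quotient 2, remainder 2
3 ÷ 2 → quotient 1, remainder 1
2 ÷ 1 → quotient 2, remainder 0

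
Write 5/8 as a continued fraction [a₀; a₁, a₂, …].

[0; 1, 1, 1, 2]

Repeatedly divide and take the remainder:
5 = 0·8 + 5, so a_0 = 0
8 = 1·5 + 3, so a_1 = 1
5 = 1·3 + 2, so a_2 = 1
3 = 1·2 + 1, so a_3 = 1
2 = 2·1 + 0, so a_4 = 2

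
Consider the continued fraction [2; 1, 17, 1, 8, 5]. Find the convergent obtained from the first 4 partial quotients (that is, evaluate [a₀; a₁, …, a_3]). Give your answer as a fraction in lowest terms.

Compute successive convergents:
a_0 = 2: 2/1
a_1 = 1: 3/1
a_2 = 17: 53/18
a_3 = 1: 56/19

56/19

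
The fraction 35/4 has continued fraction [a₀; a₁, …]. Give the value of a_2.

35 = 8·4 + 3, so a_0 = 8
4 = 1·3 + 1, so a_1 = 1
3 = 3·1 + 0, so a_2 = 3

3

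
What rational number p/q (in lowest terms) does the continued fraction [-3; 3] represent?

-8/3

Use the convergent recurrence hₖ = aₖ·hₖ₋₁ + hₖ₋₂ (and likewise for the denominators kₖ):
a_0 = -3: -3/1
a_1 = 3: -8/3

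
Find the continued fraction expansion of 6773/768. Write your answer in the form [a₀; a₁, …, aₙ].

6773 ÷ 768 → quotient 8, remainder 629
768 ÷ 629 → quotient 1, remainder 139
629 ÷ 139 → quotient 4, remainder 73
139 ÷ 73 → quotient 1, remainder 66
73 ÷ 66 → quotient 1, remainder 7
66 ÷ 7 → quotient 9, remainder 3
7 ÷ 3 → quotient 2, remainder 1
3 ÷ 1 → quotient 3, remainder 0

[8; 1, 4, 1, 1, 9, 2, 3]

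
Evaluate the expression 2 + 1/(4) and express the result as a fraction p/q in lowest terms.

9/4

a_0 = 2: 2/1
a_1 = 4: 9/4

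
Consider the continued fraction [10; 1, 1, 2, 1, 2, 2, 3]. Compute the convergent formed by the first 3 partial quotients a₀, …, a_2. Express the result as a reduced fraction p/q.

21/2

Build up convergents one term at a time:
a_0 = 10: 10/1
a_1 = 1: 11/1
a_2 = 1: 21/2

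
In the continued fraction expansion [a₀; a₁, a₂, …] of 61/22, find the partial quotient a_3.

2

⌊61/22⌋ = 2, remainder 17
⌊22/17⌋ = 1, remainder 5
⌊17/5⌋ = 3, remainder 2
⌊5/2⌋ = 2, remainder 1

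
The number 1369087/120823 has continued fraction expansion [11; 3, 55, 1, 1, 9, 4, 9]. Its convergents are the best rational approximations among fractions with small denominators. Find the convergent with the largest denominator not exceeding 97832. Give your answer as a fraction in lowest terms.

List convergents until the denominator exceeds the bound:
a_0 = 11: 11/1  (≤ bound)
a_1 = 3: 34/3  (≤ bound)
a_2 = 55: 1881/166  (≤ bound)
a_3 = 1: 1915/169  (≤ bound)
a_4 = 1: 3796/335  (≤ bound)
a_5 = 9: 36079/3184  (≤ bound)
a_6 = 4: 148112/13071  (≤ bound)
a_7 = 9: 1369087/120823  (> 97832, stop)

148112/13071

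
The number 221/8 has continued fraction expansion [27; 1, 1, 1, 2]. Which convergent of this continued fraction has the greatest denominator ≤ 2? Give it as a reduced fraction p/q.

55/2

a_0 = 27: 27/1  (≤ bound)
a_1 = 1: 28/1  (≤ bound)
a_2 = 1: 55/2  (≤ bound)
a_3 = 1: 83/3  (> 2, stop)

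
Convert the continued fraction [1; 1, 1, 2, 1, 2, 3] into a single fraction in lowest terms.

Compute successive convergents:
a_0 = 1: 1/1
a_1 = 1: 2/1
a_2 = 1: 3/2
a_3 = 2: 8/5
a_4 = 1: 11/7
a_5 = 2: 30/19
a_6 = 3: 101/64

101/64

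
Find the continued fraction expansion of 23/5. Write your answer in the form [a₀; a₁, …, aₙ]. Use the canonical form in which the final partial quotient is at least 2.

[4; 1, 1, 2]

Run the Euclidean algorithm, recording each quotient:
23 ÷ 5 → quotient 4, remainder 3
5 ÷ 3 → quotient 1, remainder 2
3 ÷ 2 → quotient 1, remainder 1
2 ÷ 1 → quotient 2, remainder 0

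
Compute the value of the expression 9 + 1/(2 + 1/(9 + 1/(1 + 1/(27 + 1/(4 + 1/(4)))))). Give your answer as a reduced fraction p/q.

Start with 4.
4 + 1/(4/1) = 4 + 1/4 = 17/4
27 + 1/(17/4) = 27 + 4/17 = 463/17
1 + 1/(463/17) = 1 + 17/463 = 480/463
9 + 1/(480/463) = 9 + 463/480 = 4783/480
2 + 1/(4783/480) = 2 + 480/4783 = 10046/4783
9 + 1/(10046/4783) = 9 + 4783/10046 = 95197/10046

95197/10046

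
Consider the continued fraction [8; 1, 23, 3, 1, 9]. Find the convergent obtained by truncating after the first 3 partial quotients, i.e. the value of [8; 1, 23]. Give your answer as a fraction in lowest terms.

215/24

Start with 23.
1 + 1/(23/1) = 1 + 1/23 = 24/23
8 + 1/(24/23) = 8 + 23/24 = 215/24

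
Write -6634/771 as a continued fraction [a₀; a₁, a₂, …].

-6634 ÷ 771 → quotient -9, remainder 305
771 ÷ 305 → quotient 2, remainder 161
305 ÷ 161 → quotient 1, remainder 144
161 ÷ 144 → quotient 1, remainder 17
144 ÷ 17 → quotient 8, remainder 8
17 ÷ 8 → quotient 2, remainder 1
8 ÷ 1 → quotient 8, remainder 0

[-9; 2, 1, 1, 8, 2, 8]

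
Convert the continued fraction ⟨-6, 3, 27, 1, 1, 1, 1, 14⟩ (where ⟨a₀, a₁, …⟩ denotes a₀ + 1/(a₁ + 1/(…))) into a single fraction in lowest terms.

Starting at the tail and folding back:
Start with 14.
1 + 1/(14/1) = 1 + 1/14 = 15/14
1 + 1/(15/14) = 1 + 14/15 = 29/15
1 + 1/(29/15) = 1 + 15/29 = 44/29
1 + 1/(44/29) = 1 + 29/44 = 73/44
27 + 1/(73/44) = 27 + 44/73 = 2015/73
3 + 1/(2015/73) = 3 + 73/2015 = 6118/2015
-6 + 1/(6118/2015) = -6 + 2015/6118 = -34693/6118

-34693/6118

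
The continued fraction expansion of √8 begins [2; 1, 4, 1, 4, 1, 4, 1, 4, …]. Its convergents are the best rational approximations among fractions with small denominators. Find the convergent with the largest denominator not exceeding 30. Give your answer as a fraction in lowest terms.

a_0 = 2: 2/1  (≤ bound)
a_1 = 1: 3/1  (≤ bound)
a_2 = 4: 14/5  (≤ bound)
a_3 = 1: 17/6  (≤ bound)
a_4 = 4: 82/29  (≤ bound)
a_5 = 1: 99/35  (> 30, stop)

82/29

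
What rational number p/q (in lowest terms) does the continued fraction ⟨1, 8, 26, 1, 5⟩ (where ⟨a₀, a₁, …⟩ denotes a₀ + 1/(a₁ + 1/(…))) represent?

1455/1294

a_0 = 1: 1/1
a_1 = 8: 9/8
a_2 = 26: 235/209
a_3 = 1: 244/217
a_4 = 5: 1455/1294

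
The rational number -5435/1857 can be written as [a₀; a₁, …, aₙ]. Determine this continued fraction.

[-3; 13, 1, 1, 1, 8, 2, 2]

-5435 = -3·1857 + 136, so a_0 = -3
1857 = 13·136 + 89, so a_1 = 13
136 = 1·89 + 47, so a_2 = 1
89 = 1·47 + 42, so a_3 = 1
47 = 1·42 + 5, so a_4 = 1
42 = 8·5 + 2, so a_5 = 8
5 = 2·2 + 1, so a_6 = 2
2 = 2·1 + 0, so a_7 = 2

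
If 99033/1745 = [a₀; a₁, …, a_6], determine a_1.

Repeatedly divide and take the remainder:
99033 = 56·1745 + 1313, so a_0 = 56
1745 = 1·1313 + 432, so a_1 = 1

1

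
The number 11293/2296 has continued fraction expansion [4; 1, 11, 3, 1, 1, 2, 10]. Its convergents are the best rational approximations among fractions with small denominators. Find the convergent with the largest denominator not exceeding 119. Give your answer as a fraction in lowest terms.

423/86

List convergents until the denominator exceeds the bound:
a_0 = 4: 4/1  (≤ bound)
a_1 = 1: 5/1  (≤ bound)
a_2 = 11: 59/12  (≤ bound)
a_3 = 3: 182/37  (≤ bound)
a_4 = 1: 241/49  (≤ bound)
a_5 = 1: 423/86  (≤ bound)
a_6 = 2: 1087/221  (> 119, stop)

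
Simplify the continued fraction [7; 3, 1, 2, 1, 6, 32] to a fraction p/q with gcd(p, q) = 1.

23597/3247

Start with 32.
6 + 1/(32/1) = 6 + 1/32 = 193/32
1 + 1/(193/32) = 1 + 32/193 = 225/193
2 + 1/(225/193) = 2 + 193/225 = 643/225
1 + 1/(643/225) = 1 + 225/643 = 868/643
3 + 1/(868/643) = 3 + 643/868 = 3247/868
7 + 1/(3247/868) = 7 + 868/3247 = 23597/3247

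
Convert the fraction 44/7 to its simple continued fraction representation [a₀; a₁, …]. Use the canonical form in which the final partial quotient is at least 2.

[6; 3, 2]

Run the Euclidean algorithm, recording each quotient:
⌊44/7⌋ = 6, remainder 2
⌊7/2⌋ = 3, remainder 1
⌊2/1⌋ = 2, remainder 0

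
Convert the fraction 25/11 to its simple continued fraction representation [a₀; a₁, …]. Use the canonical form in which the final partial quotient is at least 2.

[2; 3, 1, 2]

Apply division with remainder until the remainder is 0:
25 ÷ 11 → quotient 2, remainder 3
11 ÷ 3 → quotient 3, remainder 2
3 ÷ 2 → quotient 1, remainder 1
2 ÷ 1 → quotient 2, remainder 0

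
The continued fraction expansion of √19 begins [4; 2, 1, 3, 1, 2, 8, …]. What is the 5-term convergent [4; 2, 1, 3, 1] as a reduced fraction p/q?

61/14

Start with 1.
3 + 1/(1/1) = 3 + 1/1 = 4/1
1 + 1/(4/1) = 1 + 1/4 = 5/4
2 + 1/(5/4) = 2 + 4/5 = 14/5
4 + 1/(14/5) = 4 + 5/14 = 61/14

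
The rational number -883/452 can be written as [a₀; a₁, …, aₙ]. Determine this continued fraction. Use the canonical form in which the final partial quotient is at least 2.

[-2; 21, 1, 1, 10]

Apply division with remainder until the remainder is 0:
-883 = -2·452 + 21, so a_0 = -2
452 = 21·21 + 11, so a_1 = 21
21 = 1·11 + 10, so a_2 = 1
11 = 1·10 + 1, so a_3 = 1
10 = 10·1 + 0, so a_4 = 10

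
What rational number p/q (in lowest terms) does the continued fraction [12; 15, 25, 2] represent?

9255/767

a_0 = 12: 12/1
a_1 = 15: 181/15
a_2 = 25: 4537/376
a_3 = 2: 9255/767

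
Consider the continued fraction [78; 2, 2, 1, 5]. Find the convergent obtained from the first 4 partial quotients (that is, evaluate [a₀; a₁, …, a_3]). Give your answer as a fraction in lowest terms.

549/7

a_0 = 78: 78/1
a_1 = 2: 157/2
a_2 = 2: 392/5
a_3 = 1: 549/7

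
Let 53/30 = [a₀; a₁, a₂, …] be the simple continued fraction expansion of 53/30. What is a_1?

⌊53/30⌋ = 1, remainder 23
⌊30/23⌋ = 1, remainder 7

1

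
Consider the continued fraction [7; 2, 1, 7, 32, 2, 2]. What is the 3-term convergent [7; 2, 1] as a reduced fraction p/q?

22/3

Collapse the nested fraction from the inside out:
Start with 1.
2 + 1/(1/1) = 2 + 1/1 = 3/1
7 + 1/(3/1) = 7 + 1/3 = 22/3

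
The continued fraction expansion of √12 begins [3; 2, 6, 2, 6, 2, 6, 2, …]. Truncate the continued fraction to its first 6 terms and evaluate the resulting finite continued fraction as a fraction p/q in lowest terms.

Use the convergent recurrence hₖ = aₖ·hₖ₋₁ + hₖ₋₂ (and likewise for the denominators kₖ):
a_0 = 3: 3/1
a_1 = 2: 7/2
a_2 = 6: 45/13
a_3 = 2: 97/28
a_4 = 6: 627/181
a_5 = 2: 1351/390

1351/390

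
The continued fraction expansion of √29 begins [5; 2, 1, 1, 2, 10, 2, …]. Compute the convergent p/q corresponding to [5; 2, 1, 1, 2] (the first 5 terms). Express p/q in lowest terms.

70/13

Start with 2.
1 + 1/(2/1) = 1 + 1/2 = 3/2
1 + 1/(3/2) = 1 + 2/3 = 5/3
2 + 1/(5/3) = 2 + 3/5 = 13/5
5 + 1/(13/5) = 5 + 5/13 = 70/13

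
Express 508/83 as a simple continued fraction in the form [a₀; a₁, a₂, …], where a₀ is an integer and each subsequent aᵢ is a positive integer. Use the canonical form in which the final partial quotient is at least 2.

508 ÷ 83 → quotient 6, remainder 10
83 ÷ 10 → quotient 8, remainder 3
10 ÷ 3 → quotient 3, remainder 1
3 ÷ 1 → quotient 3, remainder 0

[6; 8, 3, 3]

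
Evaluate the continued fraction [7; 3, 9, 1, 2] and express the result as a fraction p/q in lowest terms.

659/90

Work from the innermost term outward:
Start with 2.
1 + 1/(2/1) = 1 + 1/2 = 3/2
9 + 1/(3/2) = 9 + 2/3 = 29/3
3 + 1/(29/3) = 3 + 3/29 = 90/29
7 + 1/(90/29) = 7 + 29/90 = 659/90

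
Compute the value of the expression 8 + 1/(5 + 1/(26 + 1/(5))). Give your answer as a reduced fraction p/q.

5411/660

a_0 = 8: 8/1
a_1 = 5: 41/5
a_2 = 26: 1074/131
a_3 = 5: 5411/660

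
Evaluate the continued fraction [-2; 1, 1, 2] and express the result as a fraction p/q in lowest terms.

Starting at the tail and folding back:
Start with 2.
1 + 1/(2/1) = 1 + 1/2 = 3/2
1 + 1/(3/2) = 1 + 2/3 = 5/3
-2 + 1/(5/3) = -2 + 3/5 = -7/5

-7/5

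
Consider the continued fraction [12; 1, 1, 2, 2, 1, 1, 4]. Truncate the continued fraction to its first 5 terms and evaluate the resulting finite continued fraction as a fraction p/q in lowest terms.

151/12

Use the convergent recurrence hₖ = aₖ·hₖ₋₁ + hₖ₋₂ (and likewise for the denominators kₖ):
a_0 = 12: 12/1
a_1 = 1: 13/1
a_2 = 1: 25/2
a_3 = 2: 63/5
a_4 = 2: 151/12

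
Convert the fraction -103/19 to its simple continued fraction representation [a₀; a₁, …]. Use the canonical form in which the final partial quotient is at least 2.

[-6; 1, 1, 2, 1, 2]

-103 = -6·19 + 11, so a_0 = -6
19 = 1·11 + 8, so a_1 = 1
11 = 1·8 + 3, so a_2 = 1
8 = 2·3 + 2, so a_3 = 2
3 = 1·2 + 1, so a_4 = 1
2 = 2·1 + 0, so a_5 = 2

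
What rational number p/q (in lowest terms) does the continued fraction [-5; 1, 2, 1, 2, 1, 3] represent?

a_0 = -5: -5/1
a_1 = 1: -4/1
a_2 = 2: -13/3
a_3 = 1: -17/4
a_4 = 2: -47/11
a_5 = 1: -64/15
a_6 = 3: -239/56

-239/56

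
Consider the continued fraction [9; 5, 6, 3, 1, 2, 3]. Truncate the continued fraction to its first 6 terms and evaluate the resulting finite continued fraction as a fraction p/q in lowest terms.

3273/356

Collapse the nested fraction from the inside out:
Start with 2.
1 + 1/(2/1) = 1 + 1/2 = 3/2
3 + 1/(3/2) = 3 + 2/3 = 11/3
6 + 1/(11/3) = 6 + 3/11 = 69/11
5 + 1/(69/11) = 5 + 11/69 = 356/69
9 + 1/(356/69) = 9 + 69/356 = 3273/356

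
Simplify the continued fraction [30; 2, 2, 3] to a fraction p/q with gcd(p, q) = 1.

Collapse the nested fraction from the inside out:
Start with 3.
2 + 1/(3/1) = 2 + 1/3 = 7/3
2 + 1/(7/3) = 2 + 3/7 = 17/7
30 + 1/(17/7) = 30 + 7/17 = 517/17

517/17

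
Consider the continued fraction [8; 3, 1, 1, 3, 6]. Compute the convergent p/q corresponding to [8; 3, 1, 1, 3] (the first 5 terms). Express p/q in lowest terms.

207/25

Use the convergent recurrence hₖ = aₖ·hₖ₋₁ + hₖ₋₂ (and likewise for the denominators kₖ):
a_0 = 8: 8/1
a_1 = 3: 25/3
a_2 = 1: 33/4
a_3 = 1: 58/7
a_4 = 3: 207/25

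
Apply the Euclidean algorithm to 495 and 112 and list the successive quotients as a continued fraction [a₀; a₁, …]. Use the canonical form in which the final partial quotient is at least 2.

⌊495/112⌋ = 4, remainder 47
⌊112/47⌋ = 2, remainder 18
⌊47/18⌋ = 2, remainder 11
⌊18/11⌋ = 1, remainder 7
⌊11/7⌋ = 1, remainder 4
⌊7/4⌋ = 1, remainder 3
⌊4/3⌋ = 1, remainder 1
⌊3/1⌋ = 3, remainder 0

[4; 2, 2, 1, 1, 1, 1, 3]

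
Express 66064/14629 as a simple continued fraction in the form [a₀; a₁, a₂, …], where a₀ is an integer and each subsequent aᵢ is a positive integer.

66064 ÷ 14629 → quotient 4, remainder 7548
14629 ÷ 7548 → quotient 1, remainder 7081
7548 ÷ 7081 → quotient 1, remainder 467
7081 ÷ 467 → quotient 15, remainder 76
467 ÷ 76 → quotient 6, remainder 11
76 ÷ 11 → quotient 6, remainder 10
11 ÷ 10 → quotient 1, remainder 1
10 ÷ 1 → quotient 10, remainder 0

[4; 1, 1, 15, 6, 6, 1, 10]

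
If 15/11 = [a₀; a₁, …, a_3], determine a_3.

3

15 ÷ 11 → quotient 1, remainder 4
11 ÷ 4 → quotient 2, remainder 3
4 ÷ 3 → quotient 1, remainder 1
3 ÷ 1 → quotient 3, remainder 0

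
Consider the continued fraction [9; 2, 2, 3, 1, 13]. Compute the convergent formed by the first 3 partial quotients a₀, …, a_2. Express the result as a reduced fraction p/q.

47/5

Work from the innermost term outward:
Start with 2.
2 + 1/(2/1) = 2 + 1/2 = 5/2
9 + 1/(5/2) = 9 + 2/5 = 47/5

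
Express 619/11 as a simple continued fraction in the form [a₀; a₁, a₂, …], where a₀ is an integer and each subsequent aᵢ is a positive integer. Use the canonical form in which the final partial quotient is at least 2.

[56; 3, 1, 2]

619 = 56·11 + 3, so a_0 = 56
11 = 3·3 + 2, so a_1 = 3
3 = 1·2 + 1, so a_2 = 1
2 = 2·1 + 0, so a_3 = 2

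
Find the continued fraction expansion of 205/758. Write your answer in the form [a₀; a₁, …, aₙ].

Repeatedly divide and take the remainder:
⌊205/758⌋ = 0, remainder 205
⌊758/205⌋ = 3, remainder 143
⌊205/143⌋ = 1, remainder 62
⌊143/62⌋ = 2, remainder 19
⌊62/19⌋ = 3, remainder 5
⌊19/5⌋ = 3, remainder 4
⌊5/4⌋ = 1, remainder 1
⌊4/1⌋ = 4, remainder 0

[0; 3, 1, 2, 3, 3, 1, 4]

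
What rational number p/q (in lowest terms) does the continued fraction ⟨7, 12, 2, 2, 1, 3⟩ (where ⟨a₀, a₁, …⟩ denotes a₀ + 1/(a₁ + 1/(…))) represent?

a_0 = 7: 7/1
a_1 = 12: 85/12
a_2 = 2: 177/25
a_3 = 2: 439/62
a_4 = 1: 616/87
a_5 = 3: 2287/323

2287/323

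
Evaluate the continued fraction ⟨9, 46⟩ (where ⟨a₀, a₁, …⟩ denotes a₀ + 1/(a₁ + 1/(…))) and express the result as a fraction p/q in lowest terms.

415/46

Use the convergent recurrence hₖ = aₖ·hₖ₋₁ + hₖ₋₂ (and likewise for the denominators kₖ):
a_0 = 9: 9/1
a_1 = 46: 415/46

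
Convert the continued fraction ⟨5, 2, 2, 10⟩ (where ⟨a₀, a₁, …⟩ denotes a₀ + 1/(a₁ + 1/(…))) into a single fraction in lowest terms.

a_0 = 5: 5/1
a_1 = 2: 11/2
a_2 = 2: 27/5
a_3 = 10: 281/52

281/52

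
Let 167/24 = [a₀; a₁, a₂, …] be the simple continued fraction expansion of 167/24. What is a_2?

Run the Euclidean algorithm, recording each quotient:
⌊167/24⌋ = 6, remainder 23
⌊24/23⌋ = 1, remainder 1
⌊23/1⌋ = 23, remainder 0

23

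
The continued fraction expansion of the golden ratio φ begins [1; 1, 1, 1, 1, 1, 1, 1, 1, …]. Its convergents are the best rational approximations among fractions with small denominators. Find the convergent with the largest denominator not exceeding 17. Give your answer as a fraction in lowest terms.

21/13

List convergents until the denominator exceeds the bound:
a_0 = 1: 1/1  (≤ bound)
a_1 = 1: 2/1  (≤ bound)
a_2 = 1: 3/2  (≤ bound)
a_3 = 1: 5/3  (≤ bound)
a_4 = 1: 8/5  (≤ bound)
a_5 = 1: 13/8  (≤ bound)
a_6 = 1: 21/13  (≤ bound)
a_7 = 1: 34/21  (> 17, stop)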